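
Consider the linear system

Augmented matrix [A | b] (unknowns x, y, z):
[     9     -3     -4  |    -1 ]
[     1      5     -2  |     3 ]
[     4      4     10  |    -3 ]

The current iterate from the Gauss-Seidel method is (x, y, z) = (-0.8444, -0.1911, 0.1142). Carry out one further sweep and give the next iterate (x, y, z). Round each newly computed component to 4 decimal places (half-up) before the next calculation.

One sweep:
  x = (-1 - (-3)·-0.1911 - (-4)·0.1142) / (9) = -0.1241
  y = (3 - (1)·-0.1241 - (-2)·0.1142) / (5) = 0.6705
  z = (-3 - (4)·-0.1241 - (4)·0.6705) / (10) = -0.5186

(-0.1241, 0.6705, -0.5186)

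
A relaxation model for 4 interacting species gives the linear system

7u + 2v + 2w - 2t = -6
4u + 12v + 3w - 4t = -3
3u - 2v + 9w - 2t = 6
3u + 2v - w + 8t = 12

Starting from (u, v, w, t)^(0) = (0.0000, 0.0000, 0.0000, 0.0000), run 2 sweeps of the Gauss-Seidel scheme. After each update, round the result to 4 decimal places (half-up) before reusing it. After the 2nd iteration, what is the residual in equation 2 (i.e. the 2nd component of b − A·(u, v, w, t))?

Iteration 1:
  u = (-6 - (2)·0.0000 - (2)·0.0000 - (-2)·0.0000) / (7) = -0.8571
  v = (-3 - (4)·-0.8571 - (3)·0.0000 - (-4)·0.0000) / (12) = 0.0357
  w = (6 - (3)·-0.8571 - (-2)·0.0357 - (-2)·0.0000) / (9) = 0.9603
  t = (12 - (3)·-0.8571 - (2)·0.0357 - (-1)·0.9603) / (8) = 1.9325
Iteration 2:
  u = (-6 - (2)·0.0357 - (2)·0.9603 - (-2)·1.9325) / (7) = -0.5896
  v = (-3 - (4)·-0.5896 - (3)·0.9603 - (-4)·1.9325) / (12) = 0.3506
  w = (6 - (3)·-0.5896 - (-2)·0.3506 - (-2)·1.9325) / (9) = 1.3706
  t = (12 - (3)·-0.5896 - (2)·0.3506 - (-1)·1.3706) / (8) = 1.8048
Residual b − A·x = (-1.7056, -1.7414, -0.2558, -0.0002)

-1.7414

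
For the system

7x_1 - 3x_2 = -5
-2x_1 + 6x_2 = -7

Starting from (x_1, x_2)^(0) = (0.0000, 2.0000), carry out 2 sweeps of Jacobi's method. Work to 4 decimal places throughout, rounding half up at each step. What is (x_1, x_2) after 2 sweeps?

(-1.2143, -1.1190)

Iteration 1:
  x_1 = (-5 - (-3)·2.0000) / (7) = 0.1429
  x_2 = (-7 - (-2)·0.0000) / (6) = -1.1667
Iteration 2:
  x_1 = (-5 - (-3)·-1.1667) / (7) = -1.2143
  x_2 = (-7 - (-2)·0.1429) / (6) = -1.1190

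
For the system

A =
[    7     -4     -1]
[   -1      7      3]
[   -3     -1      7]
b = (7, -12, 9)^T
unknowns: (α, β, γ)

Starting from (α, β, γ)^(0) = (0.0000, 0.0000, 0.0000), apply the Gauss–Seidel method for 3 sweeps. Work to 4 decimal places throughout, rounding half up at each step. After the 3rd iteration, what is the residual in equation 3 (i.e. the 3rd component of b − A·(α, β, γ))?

Iteration 1:
  α = (7 - (-4)·0.0000 - (-1)·0.0000) / (7) = 1.0000
  β = (-12 - (-1)·1.0000 - (3)·0.0000) / (7) = -1.5714
  γ = (9 - (-3)·1.0000 - (-1)·-1.5714) / (7) = 1.4898
Iteration 2:
  α = (7 - (-4)·-1.5714 - (-1)·1.4898) / (7) = 0.3149
  β = (-12 - (-1)·0.3149 - (3)·1.4898) / (7) = -2.3078
  γ = (9 - (-3)·0.3149 - (-1)·-2.3078) / (7) = 1.0910
Iteration 3:
  α = (7 - (-4)·-2.3078 - (-1)·1.0910) / (7) = -0.1629
  β = (-12 - (-1)·-0.1629 - (3)·1.0910) / (7) = -2.2051
  γ = (9 - (-3)·-0.1629 - (-1)·-2.2051) / (7) = 0.9009
Residual b − A·x = (0.2208, 0.5701, -0.0001)

-0.0001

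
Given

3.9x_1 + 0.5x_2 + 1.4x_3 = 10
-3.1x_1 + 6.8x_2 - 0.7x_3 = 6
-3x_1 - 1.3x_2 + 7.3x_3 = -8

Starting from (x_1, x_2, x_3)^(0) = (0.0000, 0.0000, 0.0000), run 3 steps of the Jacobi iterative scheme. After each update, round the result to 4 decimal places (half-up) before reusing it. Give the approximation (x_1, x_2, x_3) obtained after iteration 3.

(2.2743, 2.1909, 0.4183)

Iteration 1:
  x_1 = (10 - (0.5)·0.0000 - (1.4)·0.0000) / (3.9) = 2.5641
  x_2 = (6 - (-3.1)·0.0000 - (-0.7)·0.0000) / (6.8) = 0.8824
  x_3 = (-8 - (-3)·0.0000 - (-1.3)·0.0000) / (7.3) = -1.0959
Iteration 2:
  x_1 = (10 - (0.5)·0.8824 - (1.4)·-1.0959) / (3.9) = 2.8444
  x_2 = (6 - (-3.1)·2.5641 - (-0.7)·-1.0959) / (6.8) = 1.9385
  x_3 = (-8 - (-3)·2.5641 - (-1.3)·0.8824) / (7.3) = 0.1150
Iteration 3:
  x_1 = (10 - (0.5)·1.9385 - (1.4)·0.1150) / (3.9) = 2.2743
  x_2 = (6 - (-3.1)·2.8444 - (-0.7)·0.1150) / (6.8) = 2.1909
  x_3 = (-8 - (-3)·2.8444 - (-1.3)·1.9385) / (7.3) = 0.4183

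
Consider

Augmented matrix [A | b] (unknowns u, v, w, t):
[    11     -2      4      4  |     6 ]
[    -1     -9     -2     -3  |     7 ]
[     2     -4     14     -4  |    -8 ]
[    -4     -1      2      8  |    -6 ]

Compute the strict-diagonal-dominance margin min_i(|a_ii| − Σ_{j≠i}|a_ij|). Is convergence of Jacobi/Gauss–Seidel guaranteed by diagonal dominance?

1

row 1: |11| − (2+4+4) = 1
row 2: |-9| − (1+2+3) = 3
row 3: |14| − (2+4+4) = 4
row 4: |8| − (4+1+2) = 1
minimum over rows = 1 → strictly diagonally dominant (convergence guaranteed)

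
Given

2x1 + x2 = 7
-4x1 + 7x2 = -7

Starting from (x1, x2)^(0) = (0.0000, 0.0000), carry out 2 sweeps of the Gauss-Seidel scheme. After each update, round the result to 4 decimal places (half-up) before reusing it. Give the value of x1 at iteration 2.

Iteration 1:
  x1 = (7 - (1)·0.0000) / (2) = 3.5000
  x2 = (-7 - (-4)·3.5000) / (7) = 1.0000
Iteration 2:
  x1 = (7 - (1)·1.0000) / (2) = 3.0000
  x2 = (-7 - (-4)·3.0000) / (7) = 0.7143

3.0000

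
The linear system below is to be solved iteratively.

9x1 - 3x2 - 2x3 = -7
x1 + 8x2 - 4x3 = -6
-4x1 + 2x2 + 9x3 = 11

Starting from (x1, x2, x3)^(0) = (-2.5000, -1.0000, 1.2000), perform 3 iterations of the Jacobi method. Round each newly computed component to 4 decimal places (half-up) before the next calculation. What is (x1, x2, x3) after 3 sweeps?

Iteration 1:
  x1 = (-7 - (-3)·-1.0000 - (-2)·1.2000) / (9) = -0.8444
  x2 = (-6 - (1)·-2.5000 - (-4)·1.2000) / (8) = 0.1625
  x3 = (11 - (-4)·-2.5000 - (2)·-1.0000) / (9) = 0.3333
Iteration 2:
  x1 = (-7 - (-3)·0.1625 - (-2)·0.3333) / (9) = -0.6495
  x2 = (-6 - (1)·-0.8444 - (-4)·0.3333) / (8) = -0.4778
  x3 = (11 - (-4)·-0.8444 - (2)·0.1625) / (9) = 0.8108
Iteration 3:
  x1 = (-7 - (-3)·-0.4778 - (-2)·0.8108) / (9) = -0.7569
  x2 = (-6 - (1)·-0.6495 - (-4)·0.8108) / (8) = -0.2634
  x3 = (11 - (-4)·-0.6495 - (2)·-0.4778) / (9) = 1.0397

(-0.7569, -0.2634, 1.0397)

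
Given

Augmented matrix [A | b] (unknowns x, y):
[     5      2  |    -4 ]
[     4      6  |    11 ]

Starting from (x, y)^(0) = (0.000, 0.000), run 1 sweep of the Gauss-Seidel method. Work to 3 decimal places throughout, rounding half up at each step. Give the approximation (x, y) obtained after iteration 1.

(-0.800, 2.367)

Iteration 1:
  x = (-4 - (2)·0.000) / (5) = -0.800
  y = (11 - (4)·-0.800) / (6) = 2.367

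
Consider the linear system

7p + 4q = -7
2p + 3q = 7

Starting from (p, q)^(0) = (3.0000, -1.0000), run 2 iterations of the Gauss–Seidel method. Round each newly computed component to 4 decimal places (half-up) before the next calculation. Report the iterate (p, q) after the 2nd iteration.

Iteration 1:
  p = (-7 - (4)·-1.0000) / (7) = -0.4286
  q = (7 - (2)·-0.4286) / (3) = 2.6191
Iteration 2:
  p = (-7 - (4)·2.6191) / (7) = -2.4966
  q = (7 - (2)·-2.4966) / (3) = 3.9977

(-2.4966, 3.9977)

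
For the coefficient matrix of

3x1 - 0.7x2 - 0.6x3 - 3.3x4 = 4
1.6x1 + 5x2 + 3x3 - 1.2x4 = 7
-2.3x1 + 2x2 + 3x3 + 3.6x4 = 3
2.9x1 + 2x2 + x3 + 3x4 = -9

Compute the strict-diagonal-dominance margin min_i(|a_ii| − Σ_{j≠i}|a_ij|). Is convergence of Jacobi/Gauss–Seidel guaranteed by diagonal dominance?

-4.9

row 1: |3| − (0.7+0.6+3.3) = -1.6
row 2: |5| − (1.6+3+1.2) = -0.8
row 3: |3| − (2.3+2+3.6) = -4.9
row 4: |3| − (2.9+2+1) = -2.9
minimum over rows = -4.9 → not strictly diagonally dominant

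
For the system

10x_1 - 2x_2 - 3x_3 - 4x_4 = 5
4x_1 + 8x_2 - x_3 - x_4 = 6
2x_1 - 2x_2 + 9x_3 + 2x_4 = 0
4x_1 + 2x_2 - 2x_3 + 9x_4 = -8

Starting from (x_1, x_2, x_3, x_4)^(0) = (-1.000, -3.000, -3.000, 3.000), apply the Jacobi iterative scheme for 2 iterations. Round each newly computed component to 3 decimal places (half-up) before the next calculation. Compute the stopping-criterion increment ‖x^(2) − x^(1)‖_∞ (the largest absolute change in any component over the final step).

1.443

Iteration 1:
  x_1 = (5 - (-2)·-3.000 - (-3)·-3.000 - (-4)·3.000) / (10) = 0.200
  x_2 = (6 - (4)·-1.000 - (-1)·-3.000 - (-1)·3.000) / (8) = 1.250
  x_3 = (0 - (2)·-1.000 - (-2)·-3.000 - (2)·3.000) / (9) = -1.111
  x_4 = (-8 - (4)·-1.000 - (2)·-3.000 - (-2)·-3.000) / (9) = -0.444
Iteration 2:
  x_1 = (5 - (-2)·1.250 - (-3)·-1.111 - (-4)·-0.444) / (10) = 0.239
  x_2 = (6 - (4)·0.200 - (-1)·-1.111 - (-1)·-0.444) / (8) = 0.456
  x_3 = (0 - (2)·0.200 - (-2)·1.250 - (2)·-0.444) / (9) = 0.332
  x_4 = (-8 - (4)·0.200 - (2)·1.250 - (-2)·-1.111) / (9) = -1.502
Change: (0.039, -0.794, 1.443, -1.058) → max |·| = 1.443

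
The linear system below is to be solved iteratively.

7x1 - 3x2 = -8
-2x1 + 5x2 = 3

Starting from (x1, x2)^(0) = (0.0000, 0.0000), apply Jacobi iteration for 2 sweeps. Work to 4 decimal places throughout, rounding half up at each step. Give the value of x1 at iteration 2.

-0.8857

Iteration 1:
  x1 = (-8 - (-3)·0.0000) / (7) = -1.1429
  x2 = (3 - (-2)·0.0000) / (5) = 0.6000
Iteration 2:
  x1 = (-8 - (-3)·0.6000) / (7) = -0.8857
  x2 = (3 - (-2)·-1.1429) / (5) = 0.1428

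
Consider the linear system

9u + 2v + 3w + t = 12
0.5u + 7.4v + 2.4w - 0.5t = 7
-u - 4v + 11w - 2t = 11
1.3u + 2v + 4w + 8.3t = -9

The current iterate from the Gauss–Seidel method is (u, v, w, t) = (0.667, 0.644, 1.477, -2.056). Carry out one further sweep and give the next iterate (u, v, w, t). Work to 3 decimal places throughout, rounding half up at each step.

One sweep:
  u = (12 - (2)·0.644 - (3)·1.477 - (1)·-2.056) / (9) = 0.926
  v = (7 - (0.5)·0.926 - (2.4)·1.477 - (-0.5)·-2.056) / (7.4) = 0.265
  w = (11 - (-1)·0.926 - (-4)·0.265 - (-2)·-2.056) / (11) = 0.807
  t = (-9 - (1.3)·0.926 - (2)·0.265 - (4)·0.807) / (8.3) = -1.682

(0.926, 0.265, 0.807, -1.682)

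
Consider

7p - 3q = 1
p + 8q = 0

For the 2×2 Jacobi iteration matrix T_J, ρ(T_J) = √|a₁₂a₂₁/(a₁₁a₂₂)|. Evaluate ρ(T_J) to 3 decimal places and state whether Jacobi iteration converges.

a₁₂a₂₁/(a₁₁a₂₂) = (-3)·(1) / ((7)·(8)) = -0.053571
ρ = √|-0.053571| = √0.053571 = 0.231
ρ < 1, so Jacobi converges

0.231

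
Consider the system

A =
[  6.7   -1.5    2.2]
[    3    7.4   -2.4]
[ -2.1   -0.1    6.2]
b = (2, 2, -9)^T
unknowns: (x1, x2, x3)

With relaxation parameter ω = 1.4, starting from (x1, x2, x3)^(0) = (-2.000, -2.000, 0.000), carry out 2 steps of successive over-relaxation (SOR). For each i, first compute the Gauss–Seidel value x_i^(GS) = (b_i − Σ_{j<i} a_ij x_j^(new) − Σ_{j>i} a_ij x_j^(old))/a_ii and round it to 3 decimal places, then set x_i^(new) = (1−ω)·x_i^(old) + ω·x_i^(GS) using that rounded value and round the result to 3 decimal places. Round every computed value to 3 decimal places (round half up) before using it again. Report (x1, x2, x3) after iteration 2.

Iteration 1:
  x1: GS value = (2 - (-1.5)·-2.000 - (2.2)·0.000) / (6.7) = -0.149;  x1 ← (1−ω)·-2.000 + ω·-0.149 = 0.591
  x2: GS value = (2 - (3)·0.591 - (-2.4)·0.000) / (7.4) = 0.031;  x2 ← (1−ω)·-2.000 + ω·0.031 = 0.843
  x3: GS value = (-9 - (-2.1)·0.591 - (-0.1)·0.843) / (6.2) = -1.238;  x3 ← (1−ω)·0.000 + ω·-1.238 = -1.733
Iteration 2:
  x1: GS value = (2 - (-1.5)·0.843 - (2.2)·-1.733) / (6.7) = 1.056;  x1 ← (1−ω)·0.591 + ω·1.056 = 1.242
  x2: GS value = (2 - (3)·1.242 - (-2.4)·-1.733) / (7.4) = -0.795;  x2 ← (1−ω)·0.843 + ω·-0.795 = -1.450
  x3: GS value = (-9 - (-2.1)·1.242 - (-0.1)·-1.450) / (6.2) = -1.054;  x3 ← (1−ω)·-1.733 + ω·-1.054 = -0.782

(1.242, -1.450, -0.782)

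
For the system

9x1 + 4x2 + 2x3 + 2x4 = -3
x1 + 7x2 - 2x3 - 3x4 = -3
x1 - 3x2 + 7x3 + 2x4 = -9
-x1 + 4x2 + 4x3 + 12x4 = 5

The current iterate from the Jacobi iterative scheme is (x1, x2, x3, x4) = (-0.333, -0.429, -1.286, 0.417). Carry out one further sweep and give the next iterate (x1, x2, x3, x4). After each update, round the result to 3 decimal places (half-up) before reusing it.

(0.050, -0.570, -1.541, 0.961)

One sweep:
  x1 = (-3 - (4)·-0.429 - (2)·-1.286 - (2)·0.417) / (9) = 0.050
  x2 = (-3 - (1)·-0.333 - (-2)·-1.286 - (-3)·0.417) / (7) = -0.570
  x3 = (-9 - (1)·-0.333 - (-3)·-0.429 - (2)·0.417) / (7) = -1.541
  x4 = (5 - (-1)·-0.333 - (4)·-0.429 - (4)·-1.286) / (12) = 0.961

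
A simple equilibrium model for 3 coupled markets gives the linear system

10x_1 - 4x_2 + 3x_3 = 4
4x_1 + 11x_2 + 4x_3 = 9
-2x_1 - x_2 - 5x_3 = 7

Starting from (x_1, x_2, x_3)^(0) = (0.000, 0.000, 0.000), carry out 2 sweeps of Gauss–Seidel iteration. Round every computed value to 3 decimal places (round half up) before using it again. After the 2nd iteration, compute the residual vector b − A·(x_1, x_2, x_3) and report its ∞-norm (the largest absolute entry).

2.460

Iteration 1:
  x_1 = (4 - (-4)·0.000 - (3)·0.000) / (10) = 0.400
  x_2 = (9 - (4)·0.400 - (4)·0.000) / (11) = 0.673
  x_3 = (7 - (-2)·0.400 - (-1)·0.673) / (-5) = -1.695
Iteration 2:
  x_1 = (4 - (-4)·0.673 - (3)·-1.695) / (10) = 1.178
  x_2 = (9 - (4)·1.178 - (4)·-1.695) / (11) = 1.006
  x_3 = (7 - (-2)·1.178 - (-1)·1.006) / (-5) = -2.072
Residual b − A·x = (2.460, 1.510, 0.002); ∞-norm = 2.460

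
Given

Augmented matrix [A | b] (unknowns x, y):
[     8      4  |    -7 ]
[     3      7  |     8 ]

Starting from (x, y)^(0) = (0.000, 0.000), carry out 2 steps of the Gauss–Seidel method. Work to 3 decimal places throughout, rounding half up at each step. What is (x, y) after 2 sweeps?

Iteration 1:
  x = (-7 - (4)·0.000) / (8) = -0.875
  y = (8 - (3)·-0.875) / (7) = 1.518
Iteration 2:
  x = (-7 - (4)·1.518) / (8) = -1.634
  y = (8 - (3)·-1.634) / (7) = 1.843

(-1.634, 1.843)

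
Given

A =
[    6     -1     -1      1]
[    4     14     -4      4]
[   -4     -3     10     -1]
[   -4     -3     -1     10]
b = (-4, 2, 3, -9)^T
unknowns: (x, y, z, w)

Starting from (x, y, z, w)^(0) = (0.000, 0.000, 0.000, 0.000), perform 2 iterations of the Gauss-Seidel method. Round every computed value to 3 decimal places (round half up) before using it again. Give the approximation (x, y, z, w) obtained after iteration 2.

(-0.413, 0.600, 0.209, -0.864)

Iteration 1:
  x = (-4 - (-1)·0.000 - (-1)·0.000 - (1)·0.000) / (6) = -0.667
  y = (2 - (4)·-0.667 - (-4)·0.000 - (4)·0.000) / (14) = 0.333
  z = (3 - (-4)·-0.667 - (-3)·0.333 - (-1)·0.000) / (10) = 0.133
  w = (-9 - (-4)·-0.667 - (-3)·0.333 - (-1)·0.133) / (10) = -1.054
Iteration 2:
  x = (-4 - (-1)·0.333 - (-1)·0.133 - (1)·-1.054) / (6) = -0.413
  y = (2 - (4)·-0.413 - (-4)·0.133 - (4)·-1.054) / (14) = 0.600
  z = (3 - (-4)·-0.413 - (-3)·0.600 - (-1)·-1.054) / (10) = 0.209
  w = (-9 - (-4)·-0.413 - (-3)·0.600 - (-1)·0.209) / (10) = -0.864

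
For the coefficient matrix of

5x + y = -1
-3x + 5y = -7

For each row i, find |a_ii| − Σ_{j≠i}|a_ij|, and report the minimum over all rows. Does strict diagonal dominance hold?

row 1: |5| − (1) = 4
row 2: |5| − (3) = 2
minimum over rows = 2 → strictly diagonally dominant (convergence guaranteed)

2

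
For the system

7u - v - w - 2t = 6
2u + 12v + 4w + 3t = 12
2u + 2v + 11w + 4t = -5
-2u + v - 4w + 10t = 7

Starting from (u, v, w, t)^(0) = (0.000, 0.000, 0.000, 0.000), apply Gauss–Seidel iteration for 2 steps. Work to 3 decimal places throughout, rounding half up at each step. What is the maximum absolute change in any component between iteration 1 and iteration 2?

0.222

Iteration 1:
  u = (6 - (-1)·0.000 - (-1)·0.000 - (-2)·0.000) / (7) = 0.857
  v = (12 - (2)·0.857 - (4)·0.000 - (3)·0.000) / (12) = 0.857
  w = (-5 - (2)·0.857 - (2)·0.857 - (4)·0.000) / (11) = -0.766
  t = (7 - (-2)·0.857 - (1)·0.857 - (-4)·-0.766) / (10) = 0.479
Iteration 2:
  u = (6 - (-1)·0.857 - (-1)·-0.766 - (-2)·0.479) / (7) = 1.007
  v = (12 - (2)·1.007 - (4)·-0.766 - (3)·0.479) / (12) = 0.968
  w = (-5 - (2)·1.007 - (2)·0.968 - (4)·0.479) / (11) = -0.988
  t = (7 - (-2)·1.007 - (1)·0.968 - (-4)·-0.988) / (10) = 0.409
Change: (0.150, 0.111, -0.222, -0.070) → max |·| = 0.222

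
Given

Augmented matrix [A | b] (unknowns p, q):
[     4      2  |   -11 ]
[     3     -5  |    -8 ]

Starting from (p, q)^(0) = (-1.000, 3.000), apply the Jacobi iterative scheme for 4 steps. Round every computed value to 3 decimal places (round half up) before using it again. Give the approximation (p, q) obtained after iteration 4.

(-2.575, 0.235)

Iteration 1:
  p = (-11 - (2)·3.000) / (4) = -4.250
  q = (-8 - (3)·-1.000) / (-5) = 1.000
Iteration 2:
  p = (-11 - (2)·1.000) / (4) = -3.250
  q = (-8 - (3)·-4.250) / (-5) = -0.950
Iteration 3:
  p = (-11 - (2)·-0.950) / (4) = -2.275
  q = (-8 - (3)·-3.250) / (-5) = -0.350
Iteration 4:
  p = (-11 - (2)·-0.350) / (4) = -2.575
  q = (-8 - (3)·-2.275) / (-5) = 0.235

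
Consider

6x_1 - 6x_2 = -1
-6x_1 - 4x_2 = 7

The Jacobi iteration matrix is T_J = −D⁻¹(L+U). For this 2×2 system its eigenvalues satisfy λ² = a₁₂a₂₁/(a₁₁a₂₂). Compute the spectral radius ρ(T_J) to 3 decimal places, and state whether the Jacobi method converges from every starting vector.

1.225

a₁₂a₂₁/(a₁₁a₂₂) = (-6)·(-6) / ((6)·(-4)) = -1.500000
ρ = √|-1.500000| = √1.500000 = 1.225
ρ > 1, so Jacobi diverges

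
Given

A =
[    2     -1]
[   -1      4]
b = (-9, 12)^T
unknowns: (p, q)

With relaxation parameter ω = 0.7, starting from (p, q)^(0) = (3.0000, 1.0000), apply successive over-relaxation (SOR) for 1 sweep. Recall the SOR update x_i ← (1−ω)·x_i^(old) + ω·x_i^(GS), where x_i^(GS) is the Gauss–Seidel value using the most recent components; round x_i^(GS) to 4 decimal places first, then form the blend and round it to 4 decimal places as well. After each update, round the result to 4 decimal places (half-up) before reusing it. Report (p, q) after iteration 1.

(-1.9000, 2.0675)

Iteration 1:
  p: GS value = (-9 - (-1)·1.0000) / (2) = -4.0000;  p ← (1−ω)·3.0000 + ω·-4.0000 = -1.9000
  q: GS value = (12 - (-1)·-1.9000) / (4) = 2.5250;  q ← (1−ω)·1.0000 + ω·2.5250 = 2.0675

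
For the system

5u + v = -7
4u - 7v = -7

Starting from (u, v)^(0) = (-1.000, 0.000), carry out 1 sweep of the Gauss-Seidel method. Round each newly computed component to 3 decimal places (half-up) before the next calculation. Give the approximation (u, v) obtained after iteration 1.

(-1.400, 0.200)

Iteration 1:
  u = (-7 - (1)·0.000) / (5) = -1.400
  v = (-7 - (4)·-1.400) / (-7) = 0.200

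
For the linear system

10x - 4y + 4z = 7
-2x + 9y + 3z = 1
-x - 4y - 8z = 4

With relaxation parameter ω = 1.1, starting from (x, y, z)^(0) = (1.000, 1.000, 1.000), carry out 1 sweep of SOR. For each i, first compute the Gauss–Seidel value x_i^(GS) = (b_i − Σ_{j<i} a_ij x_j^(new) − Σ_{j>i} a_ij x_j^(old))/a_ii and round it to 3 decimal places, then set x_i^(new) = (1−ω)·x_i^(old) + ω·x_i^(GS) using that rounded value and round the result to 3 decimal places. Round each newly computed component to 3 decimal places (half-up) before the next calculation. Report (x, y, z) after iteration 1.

Iteration 1:
  x: GS value = (7 - (-4)·1.000 - (4)·1.000) / (10) = 0.700;  x ← (1−ω)·1.000 + ω·0.700 = 0.670
  y: GS value = (1 - (-2)·0.670 - (3)·1.000) / (9) = -0.073;  y ← (1−ω)·1.000 + ω·-0.073 = -0.180
  z: GS value = (4 - (-1)·0.670 - (-4)·-0.180) / (-8) = -0.494;  z ← (1−ω)·1.000 + ω·-0.494 = -0.643

(0.670, -0.180, -0.643)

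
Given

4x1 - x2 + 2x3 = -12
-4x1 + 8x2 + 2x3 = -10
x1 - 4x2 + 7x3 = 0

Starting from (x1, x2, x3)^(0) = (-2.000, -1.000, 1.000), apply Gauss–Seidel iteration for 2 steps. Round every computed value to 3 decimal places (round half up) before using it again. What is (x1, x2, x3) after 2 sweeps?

(-3.147, -2.475, -0.965)

Iteration 1:
  x1 = (-12 - (-1)·-1.000 - (2)·1.000) / (4) = -3.750
  x2 = (-10 - (-4)·-3.750 - (2)·1.000) / (8) = -3.375
  x3 = (0 - (1)·-3.750 - (-4)·-3.375) / (7) = -1.393
Iteration 2:
  x1 = (-12 - (-1)·-3.375 - (2)·-1.393) / (4) = -3.147
  x2 = (-10 - (-4)·-3.147 - (2)·-1.393) / (8) = -2.475
  x3 = (0 - (1)·-3.147 - (-4)·-2.475) / (7) = -0.965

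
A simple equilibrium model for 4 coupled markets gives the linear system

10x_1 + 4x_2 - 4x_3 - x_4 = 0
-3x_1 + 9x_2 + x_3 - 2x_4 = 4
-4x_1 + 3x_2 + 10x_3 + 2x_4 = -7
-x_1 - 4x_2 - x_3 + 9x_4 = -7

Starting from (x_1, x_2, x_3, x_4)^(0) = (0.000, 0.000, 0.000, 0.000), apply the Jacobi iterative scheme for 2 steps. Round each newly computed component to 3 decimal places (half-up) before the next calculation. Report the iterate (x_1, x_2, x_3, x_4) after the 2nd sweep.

Iteration 1:
  x_1 = (0 - (4)·0.000 - (-4)·0.000 - (-1)·0.000) / (10) = 0.000
  x_2 = (4 - (-3)·0.000 - (1)·0.000 - (-2)·0.000) / (9) = 0.444
  x_3 = (-7 - (-4)·0.000 - (3)·0.000 - (2)·0.000) / (10) = -0.700
  x_4 = (-7 - (-1)·0.000 - (-4)·0.000 - (-1)·0.000) / (9) = -0.778
Iteration 2:
  x_1 = (0 - (4)·0.444 - (-4)·-0.700 - (-1)·-0.778) / (10) = -0.535
  x_2 = (4 - (-3)·0.000 - (1)·-0.700 - (-2)·-0.778) / (9) = 0.349
  x_3 = (-7 - (-4)·0.000 - (3)·0.444 - (2)·-0.778) / (10) = -0.678
  x_4 = (-7 - (-1)·0.000 - (-4)·0.444 - (-1)·-0.700) / (9) = -0.658

(-0.535, 0.349, -0.678, -0.658)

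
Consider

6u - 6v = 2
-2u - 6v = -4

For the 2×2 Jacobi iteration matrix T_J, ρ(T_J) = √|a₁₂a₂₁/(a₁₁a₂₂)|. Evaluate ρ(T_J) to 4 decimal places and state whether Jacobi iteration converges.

a₁₂a₂₁/(a₁₁a₂₂) = (-6)·(-2) / ((6)·(-6)) = -0.333333
ρ = √|-0.333333| = √0.333333 = 0.5774
ρ < 1, so Jacobi converges

0.5774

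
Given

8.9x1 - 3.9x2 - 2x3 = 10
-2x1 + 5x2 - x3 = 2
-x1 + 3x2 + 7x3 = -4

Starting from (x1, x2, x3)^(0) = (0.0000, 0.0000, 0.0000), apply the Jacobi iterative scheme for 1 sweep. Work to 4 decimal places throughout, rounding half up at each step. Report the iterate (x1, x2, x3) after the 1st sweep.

(1.1236, 0.4000, -0.5714)

Iteration 1:
  x1 = (10 - (-3.9)·0.0000 - (-2)·0.0000) / (8.9) = 1.1236
  x2 = (2 - (-2)·0.0000 - (-1)·0.0000) / (5) = 0.4000
  x3 = (-4 - (-1)·0.0000 - (3)·0.0000) / (7) = -0.5714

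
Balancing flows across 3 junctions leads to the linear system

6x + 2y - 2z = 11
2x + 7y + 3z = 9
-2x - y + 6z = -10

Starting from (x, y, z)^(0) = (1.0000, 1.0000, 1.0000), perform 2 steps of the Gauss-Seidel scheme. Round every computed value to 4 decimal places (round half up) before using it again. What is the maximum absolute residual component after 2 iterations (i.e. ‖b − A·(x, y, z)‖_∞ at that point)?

1.9366

Iteration 1:
  x = (11 - (2)·1.0000 - (-2)·1.0000) / (6) = 1.8333
  y = (9 - (2)·1.8333 - (3)·1.0000) / (7) = 0.3333
  z = (-10 - (-2)·1.8333 - (-1)·0.3333) / (6) = -1.0000
Iteration 2:
  x = (11 - (2)·0.3333 - (-2)·-1.0000) / (6) = 1.3889
  y = (9 - (2)·1.3889 - (3)·-1.0000) / (7) = 1.3175
  z = (-10 - (-2)·1.3889 - (-1)·1.3175) / (6) = -0.9841
Residual b − A·x = (-1.9366, -0.0480, -0.0001); ∞-norm = 1.9366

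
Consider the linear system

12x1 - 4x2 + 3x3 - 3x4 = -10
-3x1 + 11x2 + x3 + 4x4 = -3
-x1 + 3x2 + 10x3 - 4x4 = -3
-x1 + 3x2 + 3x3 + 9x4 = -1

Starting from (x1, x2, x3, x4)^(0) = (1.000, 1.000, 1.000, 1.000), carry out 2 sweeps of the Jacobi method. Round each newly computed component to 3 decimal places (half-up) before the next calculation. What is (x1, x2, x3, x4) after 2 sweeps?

(-1.127, -0.157, -0.480, 0.018)

Iteration 1:
  x1 = (-10 - (-4)·1.000 - (3)·1.000 - (-3)·1.000) / (12) = -0.500
  x2 = (-3 - (-3)·1.000 - (1)·1.000 - (4)·1.000) / (11) = -0.455
  x3 = (-3 - (-1)·1.000 - (3)·1.000 - (-4)·1.000) / (10) = -0.100
  x4 = (-1 - (-1)·1.000 - (3)·1.000 - (3)·1.000) / (9) = -0.667
Iteration 2:
  x1 = (-10 - (-4)·-0.455 - (3)·-0.100 - (-3)·-0.667) / (12) = -1.127
  x2 = (-3 - (-3)·-0.500 - (1)·-0.100 - (4)·-0.667) / (11) = -0.157
  x3 = (-3 - (-1)·-0.500 - (3)·-0.455 - (-4)·-0.667) / (10) = -0.480
  x4 = (-1 - (-1)·-0.500 - (3)·-0.455 - (3)·-0.100) / (9) = 0.018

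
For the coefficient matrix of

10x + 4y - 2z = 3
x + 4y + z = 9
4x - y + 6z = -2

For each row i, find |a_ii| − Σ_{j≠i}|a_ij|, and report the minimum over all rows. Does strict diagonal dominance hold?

row 1: |10| − (4+2) = 4
row 2: |4| − (1+1) = 2
row 3: |6| − (4+1) = 1
minimum over rows = 1 → strictly diagonally dominant (convergence guaranteed)

1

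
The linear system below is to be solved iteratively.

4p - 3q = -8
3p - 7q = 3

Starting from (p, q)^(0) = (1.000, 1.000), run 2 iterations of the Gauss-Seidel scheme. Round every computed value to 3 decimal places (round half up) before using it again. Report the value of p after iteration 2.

-2.723

Iteration 1:
  p = (-8 - (-3)·1.000) / (4) = -1.250
  q = (3 - (3)·-1.250) / (-7) = -0.964
Iteration 2:
  p = (-8 - (-3)·-0.964) / (4) = -2.723
  q = (3 - (3)·-2.723) / (-7) = -1.596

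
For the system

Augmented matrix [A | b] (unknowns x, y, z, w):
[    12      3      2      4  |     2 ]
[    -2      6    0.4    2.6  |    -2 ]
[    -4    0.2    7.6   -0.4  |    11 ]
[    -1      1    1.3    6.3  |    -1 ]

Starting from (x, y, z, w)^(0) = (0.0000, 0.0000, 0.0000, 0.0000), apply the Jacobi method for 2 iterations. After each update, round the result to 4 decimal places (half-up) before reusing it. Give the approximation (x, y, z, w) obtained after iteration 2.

Iteration 1:
  x = (2 - (3)·0.0000 - (2)·0.0000 - (4)·0.0000) / (12) = 0.1667
  y = (-2 - (-2)·0.0000 - (0.4)·0.0000 - (2.6)·0.0000) / (6) = -0.3333
  z = (11 - (-4)·0.0000 - (0.2)·0.0000 - (-0.4)·0.0000) / (7.6) = 1.4474
  w = (-1 - (-1)·0.0000 - (1)·0.0000 - (1.3)·0.0000) / (6.3) = -0.1587
Iteration 2:
  x = (2 - (3)·-0.3333 - (2)·1.4474 - (4)·-0.1587) / (12) = 0.0617
  y = (-2 - (-2)·0.1667 - (0.4)·1.4474 - (2.6)·-0.1587) / (6) = -0.3055
  z = (11 - (-4)·0.1667 - (0.2)·-0.3333 - (-0.4)·-0.1587) / (7.6) = 1.5355
  w = (-1 - (-1)·0.1667 - (1)·-0.3333 - (1.3)·1.4474) / (6.3) = -0.3780

(0.0617, -0.3055, 1.5355, -0.3780)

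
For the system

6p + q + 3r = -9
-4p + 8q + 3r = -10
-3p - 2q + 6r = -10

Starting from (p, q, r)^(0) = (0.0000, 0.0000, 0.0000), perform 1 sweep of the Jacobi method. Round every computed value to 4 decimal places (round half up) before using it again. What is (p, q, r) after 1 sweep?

Iteration 1:
  p = (-9 - (1)·0.0000 - (3)·0.0000) / (6) = -1.5000
  q = (-10 - (-4)·0.0000 - (3)·0.0000) / (8) = -1.2500
  r = (-10 - (-3)·0.0000 - (-2)·0.0000) / (6) = -1.6667

(-1.5000, -1.2500, -1.6667)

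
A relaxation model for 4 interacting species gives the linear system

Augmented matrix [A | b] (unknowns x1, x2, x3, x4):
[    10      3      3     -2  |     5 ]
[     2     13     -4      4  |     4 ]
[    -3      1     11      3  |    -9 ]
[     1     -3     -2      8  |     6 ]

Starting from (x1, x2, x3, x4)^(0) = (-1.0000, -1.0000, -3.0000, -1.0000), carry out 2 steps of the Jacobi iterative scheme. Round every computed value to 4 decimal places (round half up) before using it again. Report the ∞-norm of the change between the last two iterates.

Iteration 1:
  x1 = (5 - (3)·-1.0000 - (3)·-3.0000 - (-2)·-1.0000) / (10) = 1.5000
  x2 = (4 - (2)·-1.0000 - (-4)·-3.0000 - (4)·-1.0000) / (13) = -0.1538
  x3 = (-9 - (-3)·-1.0000 - (1)·-1.0000 - (3)·-1.0000) / (11) = -0.7273
  x4 = (6 - (1)·-1.0000 - (-3)·-1.0000 - (-2)·-3.0000) / (8) = -0.2500
Iteration 2:
  x1 = (5 - (3)·-0.1538 - (3)·-0.7273 - (-2)·-0.2500) / (10) = 0.7143
  x2 = (4 - (2)·1.5000 - (-4)·-0.7273 - (4)·-0.2500) / (13) = -0.0699
  x3 = (-9 - (-3)·1.5000 - (1)·-0.1538 - (3)·-0.2500) / (11) = -0.3269
  x4 = (6 - (1)·1.5000 - (-3)·-0.1538 - (-2)·-0.7273) / (8) = 0.3230
Change: (-0.7857, 0.0839, 0.4004, 0.5730) → max |·| = 0.7857

0.7857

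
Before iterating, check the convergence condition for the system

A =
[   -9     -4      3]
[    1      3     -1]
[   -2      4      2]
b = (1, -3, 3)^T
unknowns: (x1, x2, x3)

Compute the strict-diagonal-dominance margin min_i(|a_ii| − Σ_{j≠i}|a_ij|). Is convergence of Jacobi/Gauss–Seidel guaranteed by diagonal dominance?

row 1: |-9| − (4+3) = 2
row 2: |3| − (1+1) = 1
row 3: |2| − (2+4) = -4
minimum over rows = -4 → not strictly diagonally dominant

-4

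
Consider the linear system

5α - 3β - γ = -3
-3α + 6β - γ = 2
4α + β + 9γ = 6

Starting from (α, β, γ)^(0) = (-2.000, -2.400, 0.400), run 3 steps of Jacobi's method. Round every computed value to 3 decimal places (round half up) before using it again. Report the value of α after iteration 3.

Iteration 1:
  α = (-3 - (-3)·-2.400 - (-1)·0.400) / (5) = -1.960
  β = (2 - (-3)·-2.000 - (-1)·0.400) / (6) = -0.600
  γ = (6 - (4)·-2.000 - (1)·-2.400) / (9) = 1.822
Iteration 2:
  α = (-3 - (-3)·-0.600 - (-1)·1.822) / (5) = -0.596
  β = (2 - (-3)·-1.960 - (-1)·1.822) / (6) = -0.343
  γ = (6 - (4)·-1.960 - (1)·-0.600) / (9) = 1.604
Iteration 3:
  α = (-3 - (-3)·-0.343 - (-1)·1.604) / (5) = -0.485
  β = (2 - (-3)·-0.596 - (-1)·1.604) / (6) = 0.303
  γ = (6 - (4)·-0.596 - (1)·-0.343) / (9) = 0.970

-0.485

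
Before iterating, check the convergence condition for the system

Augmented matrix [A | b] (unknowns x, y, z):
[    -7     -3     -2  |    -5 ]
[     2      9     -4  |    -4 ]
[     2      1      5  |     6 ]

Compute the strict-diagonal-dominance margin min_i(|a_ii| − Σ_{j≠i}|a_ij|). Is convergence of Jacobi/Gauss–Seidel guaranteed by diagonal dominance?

2

row 1: |-7| − (3+2) = 2
row 2: |9| − (2+4) = 3
row 3: |5| − (2+1) = 2
minimum over rows = 2 → strictly diagonally dominant (convergence guaranteed)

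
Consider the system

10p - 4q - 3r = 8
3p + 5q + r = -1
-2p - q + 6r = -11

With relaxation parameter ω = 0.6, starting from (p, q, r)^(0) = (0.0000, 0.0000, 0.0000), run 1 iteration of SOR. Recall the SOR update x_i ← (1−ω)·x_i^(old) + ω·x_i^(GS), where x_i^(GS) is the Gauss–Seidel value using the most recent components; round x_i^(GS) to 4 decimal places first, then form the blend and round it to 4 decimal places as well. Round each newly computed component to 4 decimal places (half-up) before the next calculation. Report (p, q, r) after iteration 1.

Iteration 1:
  p: GS value = (8 - (-4)·0.0000 - (-3)·0.0000) / (10) = 0.8000;  p ← (1−ω)·0.0000 + ω·0.8000 = 0.4800
  q: GS value = (-1 - (3)·0.4800 - (1)·0.0000) / (5) = -0.4880;  q ← (1−ω)·0.0000 + ω·-0.4880 = -0.2928
  r: GS value = (-11 - (-2)·0.4800 - (-1)·-0.2928) / (6) = -1.7221;  r ← (1−ω)·0.0000 + ω·-1.7221 = -1.0333

(0.4800, -0.2928, -1.0333)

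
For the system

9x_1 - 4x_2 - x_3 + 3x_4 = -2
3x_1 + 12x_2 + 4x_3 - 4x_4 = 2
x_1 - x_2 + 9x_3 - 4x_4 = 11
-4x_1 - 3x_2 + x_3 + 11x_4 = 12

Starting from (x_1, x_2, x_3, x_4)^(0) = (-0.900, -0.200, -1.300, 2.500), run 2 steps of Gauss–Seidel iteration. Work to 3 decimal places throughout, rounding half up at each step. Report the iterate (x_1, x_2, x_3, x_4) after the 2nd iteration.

(0.569, -0.580, 1.476, 1.005)

Iteration 1:
  x_1 = (-2 - (-4)·-0.200 - (-1)·-1.300 - (3)·2.500) / (9) = -1.289
  x_2 = (2 - (3)·-1.289 - (4)·-1.300 - (-4)·2.500) / (12) = 1.756
  x_3 = (11 - (1)·-1.289 - (-1)·1.756 - (-4)·2.500) / (9) = 2.672
  x_4 = (12 - (-4)·-1.289 - (-3)·1.756 - (1)·2.672) / (11) = 0.858
Iteration 2:
  x_1 = (-2 - (-4)·1.756 - (-1)·2.672 - (3)·0.858) / (9) = 0.569
  x_2 = (2 - (3)·0.569 - (4)·2.672 - (-4)·0.858) / (12) = -0.580
  x_3 = (11 - (1)·0.569 - (-1)·-0.580 - (-4)·0.858) / (9) = 1.476
  x_4 = (12 - (-4)·0.569 - (-3)·-0.580 - (1)·1.476) / (11) = 1.005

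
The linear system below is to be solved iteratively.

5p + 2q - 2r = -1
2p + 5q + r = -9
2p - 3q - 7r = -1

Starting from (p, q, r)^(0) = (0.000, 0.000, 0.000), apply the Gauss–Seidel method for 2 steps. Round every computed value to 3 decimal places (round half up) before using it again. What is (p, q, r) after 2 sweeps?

(0.817, -2.291, 1.358)

Iteration 1:
  p = (-1 - (2)·0.000 - (-2)·0.000) / (5) = -0.200
  q = (-9 - (2)·-0.200 - (1)·0.000) / (5) = -1.720
  r = (-1 - (2)·-0.200 - (-3)·-1.720) / (-7) = 0.823
Iteration 2:
  p = (-1 - (2)·-1.720 - (-2)·0.823) / (5) = 0.817
  q = (-9 - (2)·0.817 - (1)·0.823) / (5) = -2.291
  r = (-1 - (2)·0.817 - (-3)·-2.291) / (-7) = 1.358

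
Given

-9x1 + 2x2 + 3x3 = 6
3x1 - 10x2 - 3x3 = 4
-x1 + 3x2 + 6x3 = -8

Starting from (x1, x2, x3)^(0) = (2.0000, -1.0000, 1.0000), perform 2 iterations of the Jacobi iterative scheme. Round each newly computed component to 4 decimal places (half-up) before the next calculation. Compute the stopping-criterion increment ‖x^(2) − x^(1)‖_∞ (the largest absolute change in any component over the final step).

0.8759

Iteration 1:
  x1 = (6 - (2)·-1.0000 - (3)·1.0000) / (-9) = -0.5556
  x2 = (4 - (3)·2.0000 - (-3)·1.0000) / (-10) = -0.1000
  x3 = (-8 - (-1)·2.0000 - (3)·-1.0000) / (6) = -0.5000
Iteration 2:
  x1 = (6 - (2)·-0.1000 - (3)·-0.5000) / (-9) = -0.8556
  x2 = (4 - (3)·-0.5556 - (-3)·-0.5000) / (-10) = -0.4167
  x3 = (-8 - (-1)·-0.5556 - (3)·-0.1000) / (6) = -1.3759
Change: (-0.3000, -0.3167, -0.8759) → max |·| = 0.8759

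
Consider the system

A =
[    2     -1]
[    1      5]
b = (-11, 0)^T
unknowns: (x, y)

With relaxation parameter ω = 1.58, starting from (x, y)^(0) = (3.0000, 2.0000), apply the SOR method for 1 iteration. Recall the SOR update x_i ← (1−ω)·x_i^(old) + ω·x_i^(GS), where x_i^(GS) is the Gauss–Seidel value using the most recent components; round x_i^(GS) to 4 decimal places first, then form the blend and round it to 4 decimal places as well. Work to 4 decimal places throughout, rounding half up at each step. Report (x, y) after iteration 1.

(-8.8500, 1.6366)

Iteration 1:
  x: GS value = (-11 - (-1)·2.0000) / (2) = -4.5000;  x ← (1−ω)·3.0000 + ω·-4.5000 = -8.8500
  y: GS value = (0 - (1)·-8.8500) / (5) = 1.7700;  y ← (1−ω)·2.0000 + ω·1.7700 = 1.6366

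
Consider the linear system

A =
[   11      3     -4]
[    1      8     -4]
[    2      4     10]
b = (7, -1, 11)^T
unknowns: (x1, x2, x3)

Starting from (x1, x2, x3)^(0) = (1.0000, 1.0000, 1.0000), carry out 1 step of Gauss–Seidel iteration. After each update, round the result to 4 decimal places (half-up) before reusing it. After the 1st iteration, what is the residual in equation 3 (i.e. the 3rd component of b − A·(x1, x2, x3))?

0.0000

Iteration 1:
  x1 = (7 - (3)·1.0000 - (-4)·1.0000) / (11) = 0.7273
  x2 = (-1 - (1)·0.7273 - (-4)·1.0000) / (8) = 0.2841
  x3 = (11 - (2)·0.7273 - (4)·0.2841) / (10) = 0.8409
Residual b − A·x = (1.5110, -0.6365, 0.0000)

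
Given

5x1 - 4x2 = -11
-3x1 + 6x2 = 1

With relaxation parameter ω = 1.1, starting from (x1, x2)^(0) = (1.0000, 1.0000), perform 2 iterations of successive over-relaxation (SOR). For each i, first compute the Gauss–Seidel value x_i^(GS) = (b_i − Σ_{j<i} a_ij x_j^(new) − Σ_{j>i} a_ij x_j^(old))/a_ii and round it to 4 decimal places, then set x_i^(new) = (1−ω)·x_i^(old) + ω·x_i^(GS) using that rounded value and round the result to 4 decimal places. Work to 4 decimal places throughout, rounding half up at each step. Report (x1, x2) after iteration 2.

(-2.9764, -1.3718)

Iteration 1:
  x1: GS value = (-11 - (-4)·1.0000) / (5) = -1.4000;  x1 ← (1−ω)·1.0000 + ω·-1.4000 = -1.6400
  x2: GS value = (1 - (-3)·-1.6400) / (6) = -0.6533;  x2 ← (1−ω)·1.0000 + ω·-0.6533 = -0.8186
Iteration 2:
  x1: GS value = (-11 - (-4)·-0.8186) / (5) = -2.8549;  x1 ← (1−ω)·-1.6400 + ω·-2.8549 = -2.9764
  x2: GS value = (1 - (-3)·-2.9764) / (6) = -1.3215;  x2 ← (1−ω)·-0.8186 + ω·-1.3215 = -1.3718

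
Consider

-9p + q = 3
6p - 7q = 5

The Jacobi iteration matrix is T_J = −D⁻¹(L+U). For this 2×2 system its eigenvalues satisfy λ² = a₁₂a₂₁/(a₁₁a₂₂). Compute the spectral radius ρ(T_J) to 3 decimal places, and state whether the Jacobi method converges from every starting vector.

0.309

a₁₂a₂₁/(a₁₁a₂₂) = (1)·(6) / ((-9)·(-7)) = 0.095238
ρ = √|0.095238| = √0.095238 = 0.309
ρ < 1, so Jacobi converges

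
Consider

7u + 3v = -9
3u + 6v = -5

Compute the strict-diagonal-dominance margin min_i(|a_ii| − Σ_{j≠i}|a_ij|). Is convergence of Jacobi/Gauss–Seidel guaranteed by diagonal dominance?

3

row 1: |7| − (3) = 4
row 2: |6| − (3) = 3
minimum over rows = 3 → strictly diagonally dominant (convergence guaranteed)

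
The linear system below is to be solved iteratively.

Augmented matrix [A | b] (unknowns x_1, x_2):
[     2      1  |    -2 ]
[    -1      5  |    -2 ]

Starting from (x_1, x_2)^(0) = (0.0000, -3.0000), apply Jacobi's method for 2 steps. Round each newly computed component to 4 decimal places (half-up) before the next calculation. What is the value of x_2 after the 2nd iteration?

Iteration 1:
  x_1 = (-2 - (1)·-3.0000) / (2) = 0.5000
  x_2 = (-2 - (-1)·0.0000) / (5) = -0.4000
Iteration 2:
  x_1 = (-2 - (1)·-0.4000) / (2) = -0.8000
  x_2 = (-2 - (-1)·0.5000) / (5) = -0.3000

-0.3000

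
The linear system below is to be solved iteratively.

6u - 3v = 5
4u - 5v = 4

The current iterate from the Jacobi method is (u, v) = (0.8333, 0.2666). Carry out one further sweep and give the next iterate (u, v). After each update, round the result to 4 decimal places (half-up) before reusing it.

One sweep:
  u = (5 - (-3)·0.2666) / (6) = 0.9666
  v = (4 - (4)·0.8333) / (-5) = -0.1334

(0.9666, -0.1334)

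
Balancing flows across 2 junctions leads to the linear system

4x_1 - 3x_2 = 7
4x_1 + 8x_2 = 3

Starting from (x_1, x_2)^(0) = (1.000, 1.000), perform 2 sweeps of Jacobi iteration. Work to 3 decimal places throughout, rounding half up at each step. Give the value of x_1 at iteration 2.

Iteration 1:
  x_1 = (7 - (-3)·1.000) / (4) = 2.500
  x_2 = (3 - (4)·1.000) / (8) = -0.125
Iteration 2:
  x_1 = (7 - (-3)·-0.125) / (4) = 1.656
  x_2 = (3 - (4)·2.500) / (8) = -0.875

1.656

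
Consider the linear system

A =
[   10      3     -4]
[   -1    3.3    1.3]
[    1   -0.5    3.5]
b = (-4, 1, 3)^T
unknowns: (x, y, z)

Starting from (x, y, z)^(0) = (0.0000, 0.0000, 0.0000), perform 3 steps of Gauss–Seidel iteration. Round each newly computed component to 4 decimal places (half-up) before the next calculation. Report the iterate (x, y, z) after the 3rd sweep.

(-0.0249, -0.0424, 0.8582)

Iteration 1:
  x = (-4 - (3)·0.0000 - (-4)·0.0000) / (10) = -0.4000
  y = (1 - (-1)·-0.4000 - (1.3)·0.0000) / (3.3) = 0.1818
  z = (3 - (1)·-0.4000 - (-0.5)·0.1818) / (3.5) = 0.9974
Iteration 2:
  x = (-4 - (3)·0.1818 - (-4)·0.9974) / (10) = -0.0556
  y = (1 - (-1)·-0.0556 - (1.3)·0.9974) / (3.3) = -0.1067
  z = (3 - (1)·-0.0556 - (-0.5)·-0.1067) / (3.5) = 0.8578
Iteration 3:
  x = (-4 - (3)·-0.1067 - (-4)·0.8578) / (10) = -0.0249
  y = (1 - (-1)·-0.0249 - (1.3)·0.8578) / (3.3) = -0.0424
  z = (3 - (1)·-0.0249 - (-0.5)·-0.0424) / (3.5) = 0.8582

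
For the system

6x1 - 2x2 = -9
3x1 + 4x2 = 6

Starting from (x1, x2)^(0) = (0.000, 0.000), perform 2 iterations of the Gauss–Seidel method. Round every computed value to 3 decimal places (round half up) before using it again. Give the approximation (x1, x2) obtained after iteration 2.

(-0.625, 1.969)

Iteration 1:
  x1 = (-9 - (-2)·0.000) / (6) = -1.500
  x2 = (6 - (3)·-1.500) / (4) = 2.625
Iteration 2:
  x1 = (-9 - (-2)·2.625) / (6) = -0.625
  x2 = (6 - (3)·-0.625) / (4) = 1.969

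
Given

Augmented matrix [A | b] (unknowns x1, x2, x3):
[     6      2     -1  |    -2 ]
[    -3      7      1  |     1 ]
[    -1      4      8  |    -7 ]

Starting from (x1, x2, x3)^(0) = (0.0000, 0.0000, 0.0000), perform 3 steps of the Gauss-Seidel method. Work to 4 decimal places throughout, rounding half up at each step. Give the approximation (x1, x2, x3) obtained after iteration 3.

(-0.5166, 0.0598, -0.9695)

Iteration 1:
  x1 = (-2 - (2)·0.0000 - (-1)·0.0000) / (6) = -0.3333
  x2 = (1 - (-3)·-0.3333 - (1)·0.0000) / (7) = 0.0000
  x3 = (-7 - (-1)·-0.3333 - (4)·0.0000) / (8) = -0.9167
Iteration 2:
  x1 = (-2 - (2)·0.0000 - (-1)·-0.9167) / (6) = -0.4861
  x2 = (1 - (-3)·-0.4861 - (1)·-0.9167) / (7) = 0.0655
  x3 = (-7 - (-1)·-0.4861 - (4)·0.0655) / (8) = -0.9685
Iteration 3:
  x1 = (-2 - (2)·0.0655 - (-1)·-0.9685) / (6) = -0.5166
  x2 = (1 - (-3)·-0.5166 - (1)·-0.9685) / (7) = 0.0598
  x3 = (-7 - (-1)·-0.5166 - (4)·0.0598) / (8) = -0.9695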